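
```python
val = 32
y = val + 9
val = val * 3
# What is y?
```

Trace:
`val = 32` → val = 32
`y = val + 9` → y = 41
`val = val * 3` → val = 96
So y = 41

Answer: 41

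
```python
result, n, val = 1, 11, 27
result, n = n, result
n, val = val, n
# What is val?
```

Trace:
`result, n, val = 1, 11, 27` → result = 1; n = 11; val = 27
`result, n = n, result` → result = 11; n = 1
`n, val = val, n` → n = 27; val = 1
So val = 1

Answer: 1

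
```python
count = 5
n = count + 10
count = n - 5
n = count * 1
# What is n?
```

Trace:
`count = 5` → count = 5
`n = count + 10` → n = 15
`count = n - 5` → count = 10
`n = count * 1` → n = 10
So n = 10

Answer: 10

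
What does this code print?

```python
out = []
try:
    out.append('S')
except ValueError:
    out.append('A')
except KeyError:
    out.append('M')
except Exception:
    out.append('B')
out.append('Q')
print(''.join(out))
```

Execution trace: 'S' (try body, no exception) → 'Q' (after the try/except). Output: SQ

Answer: SQ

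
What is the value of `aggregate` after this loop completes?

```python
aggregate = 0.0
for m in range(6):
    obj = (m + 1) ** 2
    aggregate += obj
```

Sum of squared losses 1² + 2² + ... + 6²
`aggregate` takes the values: 0.0 → 1.0 → 5.0 → 14.0 → 30.0 → 55.0 → 91.0

Answer: 91.0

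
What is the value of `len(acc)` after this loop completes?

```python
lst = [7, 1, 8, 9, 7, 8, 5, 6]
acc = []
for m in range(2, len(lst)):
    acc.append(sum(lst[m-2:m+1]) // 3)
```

Number of 3-element averages
`acc` takes the values: [] → [5] → [5, 6] → [5, 6, 8] → [5, 6, 8, 8] → [5, 6, 8, 8, 6] → [5, 6, 8, 8, 6, 6]
So `len(acc)` = 6

Answer: 6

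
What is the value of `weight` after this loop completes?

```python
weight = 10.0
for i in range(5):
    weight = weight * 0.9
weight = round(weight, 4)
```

Exponential decay: 10.0 * 0.9^5
`weight` takes the values: 10.0 → 9.0 → 8.1 → 7.29 → 6.561 → 5.9049

Answer: 5.9049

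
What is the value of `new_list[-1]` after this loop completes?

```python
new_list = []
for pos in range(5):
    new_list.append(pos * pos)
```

Last element of squares 0 to 4
`new_list` takes the values: [] → [0] → [0, 1] → [0, 1, 4] → [0, 1, 4, 9] → [0, 1, 4, 9, 16]
So `new_list[-1]` = 16

Answer: 16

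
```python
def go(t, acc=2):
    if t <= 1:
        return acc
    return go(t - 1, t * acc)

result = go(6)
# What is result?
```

Accumulator trace (n, acc): (6, 2) -> (5, 12) -> (4, 60) -> (3, 240) -> (2, 720) -> (1, 1440) -> return 1440

Answer: 1440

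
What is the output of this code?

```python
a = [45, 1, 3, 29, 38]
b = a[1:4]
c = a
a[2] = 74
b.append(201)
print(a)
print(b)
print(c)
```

Key concept: slice vs alias.
Step by step:
`a = [45, 1, 3, 29, 38]` → a = [45, 1, 3, 29, 38]
`b = a[1:4]` → b = [1, 3, 29]
`c = a` → c = [45, 1, 3, 29, 38] (same object as a)
`a[2] = 74` → a = [45, 1, 74, 29, 38] (same object as c); c = [45, 1, 74, 29, 38] (same object as a)
`b.append(201)` → b = [1, 3, 29, 201]
`print(a)` → prints [45, 1, 74, 29, 38]
`print(b)` → prints [1, 3, 29, 201]
`print(c)` → prints [45, 1, 74, 29, 38]

Answer:
[45, 1, 74, 29, 38]
[1, 3, 29, 201]
[45, 1, 74, 29, 38]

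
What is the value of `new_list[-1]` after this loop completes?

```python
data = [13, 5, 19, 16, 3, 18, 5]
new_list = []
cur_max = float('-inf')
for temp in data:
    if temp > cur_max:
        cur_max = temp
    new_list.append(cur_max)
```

Running max ends at 19
`new_list` takes the values: [] → [13] → [13, 13] → [13, 13, 19] → [13, 13, 19, 19] → [13, 13, 19, 19, 19] → [13, 13, 19, 19, 19, 19] → [13, 13, 19, 19, 19, 19, 19]
So `new_list[-1]` = 19

Answer: 19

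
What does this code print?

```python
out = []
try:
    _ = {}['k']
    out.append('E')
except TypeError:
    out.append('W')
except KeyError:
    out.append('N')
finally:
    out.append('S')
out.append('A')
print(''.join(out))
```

Execution trace: 'N' (except KeyError) → 'S' (finally) → 'A' (after the try/except). Output: NSA

Answer: NSA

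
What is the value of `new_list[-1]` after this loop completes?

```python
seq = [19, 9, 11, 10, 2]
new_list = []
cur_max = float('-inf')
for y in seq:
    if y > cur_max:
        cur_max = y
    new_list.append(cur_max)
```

Running max ends at 19
`new_list` takes the values: [] → [19] → [19, 19] → [19, 19, 19] → [19, 19, 19, 19] → [19, 19, 19, 19, 19]
So `new_list[-1]` = 19

Answer: 19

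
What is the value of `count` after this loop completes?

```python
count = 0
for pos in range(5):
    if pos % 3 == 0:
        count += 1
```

Count numbers divisible by 3 in range(5)
`count` takes the values: 0 → 1 → 2

Answer: 2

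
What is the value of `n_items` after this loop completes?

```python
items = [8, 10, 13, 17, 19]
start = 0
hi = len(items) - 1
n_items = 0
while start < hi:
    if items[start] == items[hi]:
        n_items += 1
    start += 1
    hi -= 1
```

Count matching pairs from ends
`n_items` takes the values: 0

Answer: 0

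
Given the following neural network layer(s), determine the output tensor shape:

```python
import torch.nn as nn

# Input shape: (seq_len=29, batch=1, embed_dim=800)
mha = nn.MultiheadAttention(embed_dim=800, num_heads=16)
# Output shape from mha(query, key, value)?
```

Input: (29, 1, 800) -> Output: (29, 1, 800)

Answer: (29, 1, 800)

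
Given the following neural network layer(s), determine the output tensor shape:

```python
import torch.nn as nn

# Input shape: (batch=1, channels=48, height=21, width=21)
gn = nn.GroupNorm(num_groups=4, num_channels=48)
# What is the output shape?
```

Input: (1, 48, 21, 21) -> Output: (1, 48, 21, 21)

Answer: (1, 48, 21, 21)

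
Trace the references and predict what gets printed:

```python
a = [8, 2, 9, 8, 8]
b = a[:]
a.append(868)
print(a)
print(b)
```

Key concept: slice [:] creates copy.
Step by step:
`a = [8, 2, 9, 8, 8]` → a = [8, 2, 9, 8, 8]
`b = a[:]` → b = [8, 2, 9, 8, 8]
`a.append(868)` → a = [8, 2, 9, 8, 8, 868]
`print(a)` → prints [8, 2, 9, 8, 8, 868]
`print(b)` → prints [8, 2, 9, 8, 8]

Answer:
[8, 2, 9, 8, 8, 868]
[8, 2, 9, 8, 8]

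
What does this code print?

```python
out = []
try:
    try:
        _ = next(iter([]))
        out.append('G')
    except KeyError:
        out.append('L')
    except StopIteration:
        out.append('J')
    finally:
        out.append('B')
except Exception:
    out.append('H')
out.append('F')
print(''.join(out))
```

Execution trace: 'J' (inner except StopIteration) → 'B' (inner finally) → 'F' (after the try/except). Output: JBF

Answer: JBF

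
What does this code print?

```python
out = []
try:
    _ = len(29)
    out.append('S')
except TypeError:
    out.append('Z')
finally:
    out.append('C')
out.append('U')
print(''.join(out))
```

Execution trace: 'Z' (except TypeError) → 'C' (finally) → 'U' (after the try/except). Output: ZCU

Answer: ZCU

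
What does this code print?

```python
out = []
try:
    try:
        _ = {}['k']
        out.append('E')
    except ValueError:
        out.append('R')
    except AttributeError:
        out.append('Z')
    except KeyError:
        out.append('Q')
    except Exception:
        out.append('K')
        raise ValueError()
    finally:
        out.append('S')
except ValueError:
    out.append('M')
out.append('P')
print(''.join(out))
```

Execution trace: 'Q' (except KeyError) → 'S' (finally) → 'P' (after the try/except). Output: QSP

Answer: QSP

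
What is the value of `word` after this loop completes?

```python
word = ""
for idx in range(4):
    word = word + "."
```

Repeat '.' 4 times
`word` takes the values: "" → "." → ".." → "..." → "...."

Answer: "...."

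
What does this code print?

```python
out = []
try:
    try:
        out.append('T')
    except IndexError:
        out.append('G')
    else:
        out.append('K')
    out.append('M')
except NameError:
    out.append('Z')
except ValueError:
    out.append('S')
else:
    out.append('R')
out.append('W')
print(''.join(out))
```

Execution trace: 'T' (inner try body, no exception) → 'K' (inner else) → 'M' (try body, no exception) → 'R' (else) → 'W' (after the try/except). Output: TKMRW

Answer: TKMRW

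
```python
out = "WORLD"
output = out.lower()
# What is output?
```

Trace:
`out = "WORLD"` → out = 'WORLD'
`output = out.lower()` → output = 'world'
So output = 'world'

Answer: 'world'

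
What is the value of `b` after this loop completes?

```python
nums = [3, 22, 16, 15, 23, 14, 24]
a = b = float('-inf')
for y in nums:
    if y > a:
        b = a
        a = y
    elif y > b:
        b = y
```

Second largest (with repeats) in [3, 22, 16, 15, 23, 14, 24]
`b` takes the values: -inf → 3 → 16 → 22 → 23

Answer: 23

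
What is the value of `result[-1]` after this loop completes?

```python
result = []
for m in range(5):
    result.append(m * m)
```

Last element of squares 0 to 4
`result` takes the values: [] → [0] → [0, 1] → [0, 1, 4] → [0, 1, 4, 9] → [0, 1, 4, 9, 16]
So `result[-1]` = 16

Answer: 16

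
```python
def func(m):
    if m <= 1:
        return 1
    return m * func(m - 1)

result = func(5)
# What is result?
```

func(5) = 5 * 4 * 3 * 2 * 1 = 120

Answer: 120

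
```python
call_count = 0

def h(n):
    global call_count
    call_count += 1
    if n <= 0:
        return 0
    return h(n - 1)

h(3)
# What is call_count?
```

Linear recursion stepping by 1: 4 calls from n=3 down to ≤0.

Answer: 4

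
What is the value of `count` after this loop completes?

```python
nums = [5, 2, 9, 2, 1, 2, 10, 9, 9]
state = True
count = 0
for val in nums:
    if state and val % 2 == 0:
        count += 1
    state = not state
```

Count even values at even positions
`count` takes the values: 0 → 1

Answer: 1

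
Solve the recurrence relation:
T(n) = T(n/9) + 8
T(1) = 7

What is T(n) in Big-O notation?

Each step divides n by 9 and adds 8. After log_9(n) steps we reach T(1)=7. So T(n) = 8·log_9(n) + 7 = O(log n).

Answer: O(log n)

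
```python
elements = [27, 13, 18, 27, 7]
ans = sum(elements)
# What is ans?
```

Trace:
`elements = [27, 13, 18, 27, 7]` → elements = [27, 13, 18, 27, 7]
`ans = sum(elements)` → ans = 92
So ans = 92

Answer: 92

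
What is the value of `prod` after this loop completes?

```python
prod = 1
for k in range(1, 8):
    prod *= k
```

7! = 5040
`prod` takes the values: 1 → 2 → 6 → 24 → 120 → 720 → 5040

Answer: 5040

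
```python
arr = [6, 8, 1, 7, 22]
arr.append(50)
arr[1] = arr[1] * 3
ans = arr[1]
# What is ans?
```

Trace:
`arr = [6, 8, 1, 7, 22]` → arr = [6, 8, 1, 7, 22]
`arr.append(50)` → arr = [6, 8, 1, 7, 22, 50]
`arr[1] = arr[1] * 3` → arr = [6, 24, 1, 7, 22, 50]
`ans = arr[1]` → ans = 24
So ans = 24

Answer: 24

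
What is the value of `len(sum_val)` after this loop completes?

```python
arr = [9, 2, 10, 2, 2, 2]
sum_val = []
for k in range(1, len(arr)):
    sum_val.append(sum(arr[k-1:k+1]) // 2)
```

Number of 2-element averages
`sum_val` takes the values: [] → [5] → [5, 6] → [5, 6, 6] → [5, 6, 6, 2] → [5, 6, 6, 2, 2]
So `len(sum_val)` = 5

Answer: 5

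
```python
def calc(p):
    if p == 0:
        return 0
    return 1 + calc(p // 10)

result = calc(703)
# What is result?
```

Count of digits of 703: 3

Answer: 3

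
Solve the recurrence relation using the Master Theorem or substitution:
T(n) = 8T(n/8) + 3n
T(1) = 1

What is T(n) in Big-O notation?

By Master Theorem: a=8, b=8, f(n)=3n. Since log_8(8) = 1 and f(n) = Θ(n^1), Case 2 applies. T(n) = O(n log n).

Answer: O(n log n)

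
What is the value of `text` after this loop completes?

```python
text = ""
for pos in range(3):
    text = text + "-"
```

Repeat '-' 3 times
`text` takes the values: "" → "-" → "--" → "---"

Answer: "---"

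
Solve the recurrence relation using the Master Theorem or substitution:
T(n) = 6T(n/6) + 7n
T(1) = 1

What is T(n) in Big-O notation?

By Master Theorem: a=6, b=6, f(n)=7n. Since log_6(6) = 1 and f(n) = Θ(n^1), Case 2 applies. T(n) = O(n log n).

Answer: O(n log n)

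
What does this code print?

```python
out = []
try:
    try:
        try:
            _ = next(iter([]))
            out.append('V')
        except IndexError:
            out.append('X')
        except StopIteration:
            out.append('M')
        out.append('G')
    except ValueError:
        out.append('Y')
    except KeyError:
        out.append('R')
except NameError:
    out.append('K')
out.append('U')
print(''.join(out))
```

Execution trace: 'M' (inner except StopIteration) → 'G' (try body, no exception) → 'U' (after the try/except). Output: MGU

Answer: MGU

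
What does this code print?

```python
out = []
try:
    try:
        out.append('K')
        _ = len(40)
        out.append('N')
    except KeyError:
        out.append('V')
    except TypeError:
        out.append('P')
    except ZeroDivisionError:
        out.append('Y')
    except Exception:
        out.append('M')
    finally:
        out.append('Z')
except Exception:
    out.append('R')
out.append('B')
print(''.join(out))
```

Execution trace: 'K' (inner try body) → 'P' (inner except TypeError) → 'Z' (inner finally) → 'B' (after the try/except). Output: KPZB

Answer: KPZB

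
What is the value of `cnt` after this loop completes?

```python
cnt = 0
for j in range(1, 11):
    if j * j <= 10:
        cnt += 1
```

Count numbers where j² ≤ 10
`cnt` takes the values: 0 → 1 → 2 → 3

Answer: 3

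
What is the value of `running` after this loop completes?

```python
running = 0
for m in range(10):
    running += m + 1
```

Start at 0, add 1 to 10 = 55
`running` takes the values: 0 → 1 → 3 → 6 → 10 → 15 → 21 → 28 → 36 → 45 → 55

Answer: 55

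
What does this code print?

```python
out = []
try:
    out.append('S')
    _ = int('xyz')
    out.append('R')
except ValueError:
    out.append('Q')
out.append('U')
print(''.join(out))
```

Execution trace: 'S' (try body) → 'Q' (except ValueError) → 'U' (after the try/except). Output: SQU

Answer: SQU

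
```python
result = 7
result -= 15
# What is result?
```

Trace:
`result = 7` → result = 7
`result -= 15` → result = -8
So result = -8

Answer: -8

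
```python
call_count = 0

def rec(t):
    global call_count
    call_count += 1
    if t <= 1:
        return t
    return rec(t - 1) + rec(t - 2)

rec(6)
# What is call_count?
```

Calls(t) = 1 + Calls(t-1) + Calls(t-2); Calls(0)=Calls(1)=1. For t=6 this gives 25.

Answer: 25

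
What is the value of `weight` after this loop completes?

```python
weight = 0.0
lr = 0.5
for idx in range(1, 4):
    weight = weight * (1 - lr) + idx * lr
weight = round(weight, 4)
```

Moving average with lr=0.5
`weight` takes the values: 0.0 → 0.5 → 1.25 → 2.125

Answer: 2.125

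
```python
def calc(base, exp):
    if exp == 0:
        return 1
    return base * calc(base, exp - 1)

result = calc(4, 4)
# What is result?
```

calc(4, 4) = 4 * 4 * 4 * 4 = 256

Answer: 256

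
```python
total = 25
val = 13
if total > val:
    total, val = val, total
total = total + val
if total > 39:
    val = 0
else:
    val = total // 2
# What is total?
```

Trace:
`total = 25` → total = 25
`val = 13` → val = 13
`if total > val: ...` → total > val is True → total = 13; val = 25
`total = total + val` → total = 38
`if total > 39: ...` → total > 39 is False, take else branch → val = 19
So total = 38

Answer: 38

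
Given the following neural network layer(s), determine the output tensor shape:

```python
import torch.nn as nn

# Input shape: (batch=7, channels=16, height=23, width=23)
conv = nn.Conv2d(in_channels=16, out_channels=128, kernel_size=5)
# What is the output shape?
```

Input: (7, 16, 23, 23) -> Output: (7, 128, 19, 19)

Answer: (7, 128, 19, 19)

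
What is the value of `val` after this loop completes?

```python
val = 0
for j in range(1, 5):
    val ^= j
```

XOR of 1 to 4
`val` takes the values: 0 → 1 → 3 → 0 → 4

Answer: 4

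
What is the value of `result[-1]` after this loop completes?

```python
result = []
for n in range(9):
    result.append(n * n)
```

Last element of squares 0 to 8
`result` takes the values: [] → [0] → [0, 1] → [0, 1, 4] → [0, 1, 4, 9] → [0, 1, 4, 9, 16] → [0, 1, 4, 9, 16, 25] → [0, 1, 4, 9, 16, 25, 36] → [0, 1, 4, 9, 16, 25, 36, 49] → [0, 1, 4, 9, 16, 25, 36, 49, 64]
So `result[-1]` = 64

Answer: 64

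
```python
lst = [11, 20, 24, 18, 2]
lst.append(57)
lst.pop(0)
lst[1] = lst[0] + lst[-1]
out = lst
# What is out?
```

Trace:
`lst = [11, 20, 24, 18, 2]` → lst = [11, 20, 24, 18, 2]
`lst.append(57)` → lst = [11, 20, 24, 18, 2, 57]
`lst.pop(0)` → lst = [20, 24, 18, 2, 57]
`lst[1] = lst[0] + lst[-1]` → lst = [20, 77, 18, 2, 57]
`out = lst` → out = [20, 77, 18, 2, 57]
So out = [20, 77, 18, 2, 57]

Answer: [20, 77, 18, 2, 57]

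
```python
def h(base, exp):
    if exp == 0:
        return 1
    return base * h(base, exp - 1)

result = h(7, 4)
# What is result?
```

h(7, 4) = 7 * 7 * 7 * 7 = 2401

Answer: 2401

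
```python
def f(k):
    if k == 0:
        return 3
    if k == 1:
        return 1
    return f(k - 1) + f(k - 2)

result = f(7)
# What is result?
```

Build up from base cases: f(0)=3, f(1)=1, f(2)=4, f(3)=5, f(4)=9, f(5)=14, f(6)=23, ..., f(7)=37

Answer: 37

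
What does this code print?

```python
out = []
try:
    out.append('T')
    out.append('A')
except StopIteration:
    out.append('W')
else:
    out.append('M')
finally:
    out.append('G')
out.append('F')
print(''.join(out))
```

Execution trace: 'T' (try body) → 'A' (try body, no exception) → 'M' (else) → 'G' (finally) → 'F' (after the try/except). Output: TAMGF

Answer: TAMGF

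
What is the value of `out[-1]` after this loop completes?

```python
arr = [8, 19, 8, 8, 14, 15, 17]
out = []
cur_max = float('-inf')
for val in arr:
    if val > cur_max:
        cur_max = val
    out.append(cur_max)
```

Running max ends at 19
`out` takes the values: [] → [8] → [8, 19] → [8, 19, 19] → [8, 19, 19, 19] → [8, 19, 19, 19, 19] → [8, 19, 19, 19, 19, 19] → [8, 19, 19, 19, 19, 19, 19]
So `out[-1]` = 19

Answer: 19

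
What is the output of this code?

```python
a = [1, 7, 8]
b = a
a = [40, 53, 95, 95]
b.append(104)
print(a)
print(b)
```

Key concept: rebinding vs mutation: a is rebound to a new list, b still points at the original.
Step by step:
`a = [1, 7, 8]` → a = [1, 7, 8]
`b = a` → b = [1, 7, 8] (same object as a)
`a = [40, 53, 95, 95]` → a = [40, 53, 95, 95]
`b.append(104)` → b = [1, 7, 8, 104]
`print(a)` → prints [40, 53, 95, 95]
`print(b)` → prints [1, 7, 8, 104]

Answer:
[40, 53, 95, 95]
[1, 7, 8, 104]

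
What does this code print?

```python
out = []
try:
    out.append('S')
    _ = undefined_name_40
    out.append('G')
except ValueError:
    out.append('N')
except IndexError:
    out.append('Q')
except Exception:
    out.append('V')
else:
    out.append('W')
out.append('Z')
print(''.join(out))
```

Execution trace: 'S' (try body) → 'V' (except Exception) → 'Z' (after the try/except). Output: SVZ

Answer: SVZ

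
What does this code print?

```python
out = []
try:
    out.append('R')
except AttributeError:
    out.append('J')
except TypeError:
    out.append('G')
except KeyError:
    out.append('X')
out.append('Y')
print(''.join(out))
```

Execution trace: 'R' (try body, no exception) → 'Y' (after the try/except). Output: RY

Answer: RY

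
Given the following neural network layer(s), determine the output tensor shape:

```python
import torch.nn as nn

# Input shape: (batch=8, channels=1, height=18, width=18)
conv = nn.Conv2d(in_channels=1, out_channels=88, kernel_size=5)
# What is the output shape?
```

Input: (8, 1, 18, 18) -> Output: (8, 88, 14, 14)

Answer: (8, 88, 14, 14)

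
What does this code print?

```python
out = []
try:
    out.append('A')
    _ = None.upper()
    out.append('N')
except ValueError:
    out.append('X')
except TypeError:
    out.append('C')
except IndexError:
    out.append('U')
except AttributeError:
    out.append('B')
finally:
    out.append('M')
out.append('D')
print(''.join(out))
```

Execution trace: 'A' (try body) → 'B' (except AttributeError) → 'M' (finally) → 'D' (after the try/except). Output: ABMD

Answer: ABMD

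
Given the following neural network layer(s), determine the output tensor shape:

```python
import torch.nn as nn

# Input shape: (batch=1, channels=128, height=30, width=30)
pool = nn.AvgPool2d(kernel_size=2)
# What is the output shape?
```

Input: (1, 128, 30, 30) -> Output: (1, 128, 15, 15)

Answer: (1, 128, 15, 15)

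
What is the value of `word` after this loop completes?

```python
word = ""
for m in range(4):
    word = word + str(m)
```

Concatenate digits 0 to 3
`word` takes the values: "" → "0" → "01" → "012" → "0123"

Answer: "0123"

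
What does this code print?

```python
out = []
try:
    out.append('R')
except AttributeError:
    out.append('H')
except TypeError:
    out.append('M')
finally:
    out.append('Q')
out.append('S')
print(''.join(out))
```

Execution trace: 'R' (try body, no exception) → 'Q' (finally) → 'S' (after the try/except). Output: RQS

Answer: RQS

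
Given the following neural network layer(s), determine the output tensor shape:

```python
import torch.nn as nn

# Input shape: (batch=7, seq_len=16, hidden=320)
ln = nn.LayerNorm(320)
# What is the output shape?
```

Input: (7, 16, 320) -> Output: (7, 16, 320)

Answer: (7, 16, 320)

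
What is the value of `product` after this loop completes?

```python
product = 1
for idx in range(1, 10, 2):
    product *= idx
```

Product of 1, 3, 5, ... up to 9
`product` takes the values: 1 → 3 → 15 → 105 → 945

Answer: 945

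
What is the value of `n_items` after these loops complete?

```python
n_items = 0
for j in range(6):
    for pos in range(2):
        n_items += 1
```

6 * 2 = 12
`n_items` takes the values: 0 → 1 → 2 → 3 → 4 → 5 → 6 → 7 → 8 → 9 → 10 → 11 → 12

Answer: 12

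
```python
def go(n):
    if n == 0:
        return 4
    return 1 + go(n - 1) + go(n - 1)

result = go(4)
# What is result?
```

go(n) = 1 + 2·go(n-1), go(0)=4. Closed form: (4+1)·2^4 - 1 = 79.

Answer: 79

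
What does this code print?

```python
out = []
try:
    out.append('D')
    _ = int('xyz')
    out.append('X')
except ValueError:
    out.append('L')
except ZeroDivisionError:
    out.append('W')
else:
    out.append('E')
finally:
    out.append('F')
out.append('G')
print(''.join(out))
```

Execution trace: 'D' (try body) → 'L' (except ValueError) → 'F' (finally) → 'G' (after the try/except). Output: DLFG

Answer: DLFG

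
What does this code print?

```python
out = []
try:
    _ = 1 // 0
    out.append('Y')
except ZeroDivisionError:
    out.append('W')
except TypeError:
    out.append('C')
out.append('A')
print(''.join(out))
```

Execution trace: 'W' (except ZeroDivisionError) → 'A' (after the try/except). Output: WA

Answer: WA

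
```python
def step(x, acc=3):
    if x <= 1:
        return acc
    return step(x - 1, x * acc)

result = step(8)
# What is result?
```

Accumulator trace (n, acc): (8, 3) -> (7, 24) -> (6, 168) -> (5, 1008) -> (4, 5040) -> (3, 20160) -> (2, 60480) -> (1, 120960) -> return 120960

Answer: 120960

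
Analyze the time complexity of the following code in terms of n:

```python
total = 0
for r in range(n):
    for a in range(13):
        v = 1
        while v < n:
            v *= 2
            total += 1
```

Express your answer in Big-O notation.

Each loop level contributes: n × 1 × log n. Multiplying the contributions gives O(n log n).

Answer: O(n log n)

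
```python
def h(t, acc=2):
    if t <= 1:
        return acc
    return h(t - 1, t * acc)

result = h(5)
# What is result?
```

Accumulator trace (n, acc): (5, 2) -> (4, 10) -> (3, 40) -> (2, 120) -> (1, 240) -> return 240

Answer: 240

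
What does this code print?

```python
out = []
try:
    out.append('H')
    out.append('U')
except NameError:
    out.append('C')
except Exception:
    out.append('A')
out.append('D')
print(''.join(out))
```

Execution trace: 'H' (try body) → 'U' (try body, no exception) → 'D' (after the try/except). Output: HUD

Answer: HUD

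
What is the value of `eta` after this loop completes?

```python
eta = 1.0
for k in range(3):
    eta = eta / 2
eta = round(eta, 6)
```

Halving LR 3 times: 1 / 2^3
`eta` takes the values: 1.0 → 0.5 → 0.25 → 0.125

Answer: 0.125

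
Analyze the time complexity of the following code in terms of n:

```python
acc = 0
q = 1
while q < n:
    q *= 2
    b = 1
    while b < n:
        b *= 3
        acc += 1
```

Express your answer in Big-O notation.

Each loop level contributes: log n × log n. Multiplying the contributions gives O(log² n).

Answer: O(log² n)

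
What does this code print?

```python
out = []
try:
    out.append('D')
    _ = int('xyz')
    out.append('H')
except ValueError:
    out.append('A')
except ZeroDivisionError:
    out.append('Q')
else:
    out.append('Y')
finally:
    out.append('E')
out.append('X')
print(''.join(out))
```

Execution trace: 'D' (try body) → 'A' (except ValueError) → 'E' (finally) → 'X' (after the try/except). Output: DAEX

Answer: DAEX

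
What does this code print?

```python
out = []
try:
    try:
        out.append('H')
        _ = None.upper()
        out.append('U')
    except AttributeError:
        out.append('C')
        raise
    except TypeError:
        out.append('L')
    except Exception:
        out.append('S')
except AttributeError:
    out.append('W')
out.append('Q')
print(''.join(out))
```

Execution trace: 'H' (try body) → 'C' (except AttributeError) → 'W' (outer except AttributeError) → 'Q' (after the try/except). Output: HCWQ

Answer: HCWQ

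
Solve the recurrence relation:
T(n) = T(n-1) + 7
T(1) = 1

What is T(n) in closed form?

Unrolling: T(n) = T(1) + 7·(n-1) = 1 + 7(n-1) = 7n - 6.

Answer: T(n) = 7n - 6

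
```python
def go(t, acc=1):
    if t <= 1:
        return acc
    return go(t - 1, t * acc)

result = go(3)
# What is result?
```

Accumulator trace (n, acc): (3, 1) -> (2, 3) -> (1, 6) -> return 6

Answer: 6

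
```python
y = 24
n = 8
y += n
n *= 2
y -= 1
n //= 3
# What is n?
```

Trace:
`y = 24` → y = 24
`n = 8` → n = 8
`y += n` → y = 32
`n *= 2` → n = 16
`y -= 1` → y = 31
`n //= 3` → n = 5
So n = 5

Answer: 5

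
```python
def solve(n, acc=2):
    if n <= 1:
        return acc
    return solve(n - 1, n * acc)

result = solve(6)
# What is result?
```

Accumulator trace (n, acc): (6, 2) -> (5, 12) -> (4, 60) -> (3, 240) -> (2, 720) -> (1, 1440) -> return 1440

Answer: 1440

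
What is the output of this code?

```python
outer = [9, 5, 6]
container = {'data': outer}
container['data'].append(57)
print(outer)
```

Key concept: dict holds reference to list.
Step by step:
`outer = [9, 5, 6]` → outer = [9, 5, 6]
`container = {'data': outer}` → container = {'data': [9, 5, 6]}
`container['data'].append(57)` → outer = [9, 5, 6, 57]; container = {'data': [9, 5, 6, 57]}
`print(outer)` → prints [9, 5, 6, 57]

Answer: [9, 5, 6, 57]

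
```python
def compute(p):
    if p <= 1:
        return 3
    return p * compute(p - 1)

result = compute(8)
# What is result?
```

compute(8) = 8 * 7 * 6 * 5 * 4 * 3 * 2 * 3 = 120960

Answer: 120960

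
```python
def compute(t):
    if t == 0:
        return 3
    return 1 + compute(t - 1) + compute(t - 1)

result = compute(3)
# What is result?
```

compute(t) = 1 + 2·compute(t-1), compute(0)=3. Closed form: (3+1)·2^3 - 1 = 31.

Answer: 31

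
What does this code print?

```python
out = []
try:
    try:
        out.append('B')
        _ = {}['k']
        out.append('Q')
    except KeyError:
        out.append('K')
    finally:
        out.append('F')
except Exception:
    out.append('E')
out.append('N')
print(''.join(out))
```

Execution trace: 'B' (inner try body) → 'K' (inner except KeyError) → 'F' (inner finally) → 'N' (after the try/except). Output: BKFN

Answer: BKFN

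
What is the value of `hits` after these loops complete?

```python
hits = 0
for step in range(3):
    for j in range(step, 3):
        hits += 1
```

Upper triangle: 3 + 2 + ... + 1
`hits` takes the values: 0 → 1 → 2 → 3 → 4 → 5 → 6

Answer: 6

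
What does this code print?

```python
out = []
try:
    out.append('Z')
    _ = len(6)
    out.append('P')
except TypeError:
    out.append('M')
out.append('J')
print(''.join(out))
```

Execution trace: 'Z' (try body) → 'M' (except TypeError) → 'J' (after the try/except). Output: ZMJ

Answer: ZMJ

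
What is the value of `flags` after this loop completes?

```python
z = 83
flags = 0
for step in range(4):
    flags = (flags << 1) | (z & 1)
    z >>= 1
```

Reverse lowest 4 bits of 83
`flags` takes the values: 0 → 1 → 3 → 6 → 12

Answer: 12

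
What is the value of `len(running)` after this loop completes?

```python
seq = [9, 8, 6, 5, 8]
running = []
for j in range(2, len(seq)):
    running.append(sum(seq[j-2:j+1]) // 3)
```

Number of 3-element averages
`running` takes the values: [] → [7] → [7, 6] → [7, 6, 6]
So `len(running)` = 3

Answer: 3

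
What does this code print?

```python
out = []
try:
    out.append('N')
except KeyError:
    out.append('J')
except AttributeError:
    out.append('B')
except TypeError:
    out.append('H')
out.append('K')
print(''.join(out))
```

Execution trace: 'N' (try body, no exception) → 'K' (after the try/except). Output: NK

Answer: NK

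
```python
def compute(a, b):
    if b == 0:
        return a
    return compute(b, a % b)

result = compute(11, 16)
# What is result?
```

compute(11, 16) -> compute(16, 11) -> compute(11, 5) -> compute(5, 1) -> compute(1, 0) -> 1

Answer: 1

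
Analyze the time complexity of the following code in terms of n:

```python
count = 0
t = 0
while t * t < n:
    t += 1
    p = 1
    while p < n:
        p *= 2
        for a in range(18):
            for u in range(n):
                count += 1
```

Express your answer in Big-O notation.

Each loop level contributes: √n × log n × 1 × n. Multiplying the contributions gives O(n√n log n).

Answer: O(n√n log n)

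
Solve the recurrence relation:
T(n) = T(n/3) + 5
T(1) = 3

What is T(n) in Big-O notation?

Each step divides n by 3 and adds 5. After log_3(n) steps we reach T(1)=3. So T(n) = 5·log_3(n) + 3 = O(log n).

Answer: O(log n)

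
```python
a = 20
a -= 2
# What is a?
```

Trace:
`a = 20` → a = 20
`a -= 2` → a = 18
So a = 18

Answer: 18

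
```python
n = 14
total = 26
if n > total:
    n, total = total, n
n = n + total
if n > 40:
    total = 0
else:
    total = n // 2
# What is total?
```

Trace:
`n = 14` → n = 14
`total = 26` → total = 26
`if n > total: ...` → n > total is False → no variable changes
`n = n + total` → n = 40
`if n > 40: ...` → n > 40 is False, take else branch → total = 20
So total = 20

Answer: 20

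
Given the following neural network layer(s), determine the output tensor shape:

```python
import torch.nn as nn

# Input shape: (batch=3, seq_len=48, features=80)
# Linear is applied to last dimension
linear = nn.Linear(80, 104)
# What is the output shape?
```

Input: (3, 48, 80) -> Output: (3, 48, 104)

Answer: (3, 48, 104)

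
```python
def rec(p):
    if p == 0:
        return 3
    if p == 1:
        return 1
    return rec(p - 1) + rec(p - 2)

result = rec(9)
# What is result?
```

Build up from base cases: rec(0)=3, rec(1)=1, rec(2)=4, rec(3)=5, rec(4)=9, rec(5)=14, rec(6)=23, ..., rec(9)=97

Answer: 97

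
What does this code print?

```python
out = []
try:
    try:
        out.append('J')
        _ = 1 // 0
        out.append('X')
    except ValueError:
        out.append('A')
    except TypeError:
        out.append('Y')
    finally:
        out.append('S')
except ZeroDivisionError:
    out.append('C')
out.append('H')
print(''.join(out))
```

Execution trace: 'J' (try body) → 'S' (finally) → 'C' (outer except ZeroDivisionError) → 'H' (after the try/except). Output: JSCH

Answer: JSCH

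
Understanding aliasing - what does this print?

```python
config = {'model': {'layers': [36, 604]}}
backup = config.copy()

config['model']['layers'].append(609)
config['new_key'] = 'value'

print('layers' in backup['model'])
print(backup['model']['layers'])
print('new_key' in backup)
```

Key concept: shallow copy gotcha with nested dict.
Step by step:
`config = {'model': {'layers': [36, 604]}}` → config = {'model': {'layers': [36, 604]}}
`backup = config.copy()` → backup = {'model': {'layers': [36, 604]}}
`config['model']['layers'].append(609)` → config = {'model': {'layers': [36, 604, 609]}}; backup = {'model': {'layers': [36, 604, 609]}}
`config['new_key'] = 'value'` → config = {'model': {'layers': [36, 604, 609]}, 'new_key': 'value'}
`print('layers' in backup['model'])` → prints True
`print(backup['model']['layers'])` → prints [36, 604, 609]
`print('new_key' in backup)` → prints False

Answer:
True
[36, 604, 609]
False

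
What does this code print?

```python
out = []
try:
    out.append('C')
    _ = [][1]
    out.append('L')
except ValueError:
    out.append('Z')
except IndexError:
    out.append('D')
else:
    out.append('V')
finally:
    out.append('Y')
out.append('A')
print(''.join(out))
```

Execution trace: 'C' (try body) → 'D' (except IndexError) → 'Y' (finally) → 'A' (after the try/except). Output: CDYA

Answer: CDYA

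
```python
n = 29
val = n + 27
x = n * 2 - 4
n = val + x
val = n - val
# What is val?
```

Trace:
`n = 29` → n = 29
`val = n + 27` → val = 56
`x = n * 2 - 4` → x = 54
`n = val + x` → n = 110
`val = n - val` → val = 54
So val = 54

Answer: 54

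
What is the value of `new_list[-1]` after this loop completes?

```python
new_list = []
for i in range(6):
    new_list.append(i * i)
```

Last element of squares 0 to 5
`new_list` takes the values: [] → [0] → [0, 1] → [0, 1, 4] → [0, 1, 4, 9] → [0, 1, 4, 9, 16] → [0, 1, 4, 9, 16, 25]
So `new_list[-1]` = 25

Answer: 25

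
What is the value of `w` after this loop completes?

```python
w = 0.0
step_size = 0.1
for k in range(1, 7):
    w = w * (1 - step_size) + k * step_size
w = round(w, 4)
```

Moving average with lr=0.1
`w` takes the values: 0.0 → 0.1 → 0.29 → 0.561 → 0.9049 → 1.31441 → 1.782969 → 1.783

Answer: 1.783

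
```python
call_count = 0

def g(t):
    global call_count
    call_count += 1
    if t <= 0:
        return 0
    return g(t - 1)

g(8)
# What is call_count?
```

Linear recursion stepping by 1: 9 calls from t=8 down to ≤0.

Answer: 9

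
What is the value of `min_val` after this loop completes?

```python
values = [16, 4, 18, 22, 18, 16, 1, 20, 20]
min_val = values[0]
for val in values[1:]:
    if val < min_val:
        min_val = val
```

Minimum of [16, 4, 18, 22, 18, 16, 1, 20, 20]
`min_val` takes the values: 16 → 4 → 1

Answer: 1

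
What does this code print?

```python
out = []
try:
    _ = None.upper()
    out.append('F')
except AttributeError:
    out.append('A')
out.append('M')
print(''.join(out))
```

Execution trace: 'A' (except AttributeError) → 'M' (after the try/except). Output: AM

Answer: AM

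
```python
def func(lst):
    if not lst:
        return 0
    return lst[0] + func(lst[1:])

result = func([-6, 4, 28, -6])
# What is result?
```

(-6) + 4 + 28 + (-6) + 0 = 20

Answer: 20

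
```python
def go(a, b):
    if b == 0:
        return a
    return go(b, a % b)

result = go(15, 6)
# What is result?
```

go(15, 6) -> go(6, 3) -> go(3, 0) -> 3

Answer: 3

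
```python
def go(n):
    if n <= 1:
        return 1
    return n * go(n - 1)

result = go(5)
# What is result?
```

go(5) = 5 * 4 * 3 * 2 * 1 = 120

Answer: 120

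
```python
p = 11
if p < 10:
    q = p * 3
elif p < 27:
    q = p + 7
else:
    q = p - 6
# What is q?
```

Trace:
`p = 11` → p = 11
`if p < 10: ...` → p < 10 is False, p < 27 is True → q = 18
So q = 18

Answer: 18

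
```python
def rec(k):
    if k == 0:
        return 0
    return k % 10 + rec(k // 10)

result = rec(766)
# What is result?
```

Sum of digits of 766: 6 + 6 + 7 = 19

Answer: 19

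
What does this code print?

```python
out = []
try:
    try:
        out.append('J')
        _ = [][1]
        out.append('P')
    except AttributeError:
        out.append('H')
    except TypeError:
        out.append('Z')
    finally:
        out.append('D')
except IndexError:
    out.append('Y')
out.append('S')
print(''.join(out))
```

Execution trace: 'J' (try body) → 'D' (finally) → 'Y' (outer except IndexError) → 'S' (after the try/except). Output: JDYS

Answer: JDYS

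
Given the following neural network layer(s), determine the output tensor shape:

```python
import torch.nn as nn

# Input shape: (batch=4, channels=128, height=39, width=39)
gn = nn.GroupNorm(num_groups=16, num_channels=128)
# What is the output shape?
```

Input: (4, 128, 39, 39) -> Output: (4, 128, 39, 39)

Answer: (4, 128, 39, 39)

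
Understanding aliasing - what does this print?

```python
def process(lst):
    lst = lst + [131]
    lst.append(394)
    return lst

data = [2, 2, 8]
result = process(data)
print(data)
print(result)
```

Key concept: rebinding parameter vs mutation.
Step by step:
`data = [2, 2, 8]` → data = [2, 2, 8]
`result = process(data)` → result = [2, 2, 8, 131, 394]
`print(data)` → prints [2, 2, 8]
`print(result)` → prints [2, 2, 8, 131, 394]

Answer:
[2, 2, 8]
[2, 2, 8, 131, 394]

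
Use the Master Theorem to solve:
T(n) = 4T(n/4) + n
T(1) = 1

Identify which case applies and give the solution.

a=4, b=4, f(n)=n. log_4(4) = 1. Since c=1 = 1, Case 2 applies: T(n) = Θ(n^log_b(a) · log n) = O(n log n).

Answer: O(n log n) - Case 2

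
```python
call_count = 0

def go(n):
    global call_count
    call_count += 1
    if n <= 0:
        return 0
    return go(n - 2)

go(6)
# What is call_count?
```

Linear recursion stepping by 2: 4 calls from n=6 down to ≤0.

Answer: 4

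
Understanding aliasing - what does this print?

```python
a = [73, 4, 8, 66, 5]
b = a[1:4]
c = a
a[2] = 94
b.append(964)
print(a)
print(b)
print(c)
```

Key concept: slice vs alias.
Step by step:
`a = [73, 4, 8, 66, 5]` → a = [73, 4, 8, 66, 5]
`b = a[1:4]` → b = [4, 8, 66]
`c = a` → c = [73, 4, 8, 66, 5] (same object as a)
`a[2] = 94` → a = [73, 4, 94, 66, 5] (same object as c); c = [73, 4, 94, 66, 5] (same object as a)
`b.append(964)` → b = [4, 8, 66, 964]
`print(a)` → prints [73, 4, 94, 66, 5]
`print(b)` → prints [4, 8, 66, 964]
`print(c)` → prints [73, 4, 94, 66, 5]

Answer:
[73, 4, 94, 66, 5]
[4, 8, 66, 964]
[73, 4, 94, 66, 5]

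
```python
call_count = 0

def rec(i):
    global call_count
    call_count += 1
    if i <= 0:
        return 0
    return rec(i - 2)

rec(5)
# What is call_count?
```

Linear recursion stepping by 2: 4 calls from i=5 down to ≤0.

Answer: 4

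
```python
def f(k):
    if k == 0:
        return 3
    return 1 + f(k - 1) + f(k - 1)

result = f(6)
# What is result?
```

f(k) = 1 + 2·f(k-1), f(0)=3. Closed form: (3+1)·2^6 - 1 = 255.

Answer: 255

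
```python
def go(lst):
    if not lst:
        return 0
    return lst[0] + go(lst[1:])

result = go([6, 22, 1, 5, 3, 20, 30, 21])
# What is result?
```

6 + 22 + 1 + 5 + 3 + 20 + 30 + 21 + 0 = 108

Answer: 108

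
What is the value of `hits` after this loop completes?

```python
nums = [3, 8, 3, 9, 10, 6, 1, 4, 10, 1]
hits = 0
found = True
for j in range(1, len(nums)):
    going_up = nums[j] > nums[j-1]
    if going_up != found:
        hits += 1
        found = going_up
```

Count direction changes in [3, 8, 3, 9, 10, 6, 1, 4, 10, 1]
`hits` takes the values: 0 → 1 → 2 → 3 → 4 → 5

Answer: 5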